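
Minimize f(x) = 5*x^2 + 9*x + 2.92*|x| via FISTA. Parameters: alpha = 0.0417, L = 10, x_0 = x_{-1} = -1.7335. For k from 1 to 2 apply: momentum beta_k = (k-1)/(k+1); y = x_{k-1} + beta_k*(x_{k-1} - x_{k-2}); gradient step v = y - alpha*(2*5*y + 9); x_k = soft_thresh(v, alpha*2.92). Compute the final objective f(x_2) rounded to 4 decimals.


FISTA on f(x) = 5*x^2 + 9*x + 2.92*|x|
L = 10, alpha = 0.0417
Iteration 1: beta = 0.0, y = -1.7335 + 0.0*(-1.7335 + 1.7335) = -1.7335
  grad(y) = -8.335, v = y - alpha*grad = -1.3859
  prox(v) = soft_thresh(-1.3859, 0.1218) = -1.2642
Iteration 2: beta = 0.3333, y = -1.2642 + 0.3333*(-1.2642 + 1.7335) = -1.1077
  grad(y) = -2.0772, v = y - alpha*grad = -1.0211
  prox(v) = soft_thresh(-1.0211, 0.1218) = -0.8993
f(x_2) = 5*(-0.8993)^2 + 9*(-0.8993) + 2.92*|-0.8993| = -1.4239


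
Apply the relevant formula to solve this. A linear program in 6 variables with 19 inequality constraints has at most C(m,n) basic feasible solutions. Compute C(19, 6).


Each vertex corresponds to some choice of n active constraints out of m, so the number of vertices is at most C(m, n) = m! / (n!(m-n)!).
m = 19, n = 6
Numerator: 19 * 18 * 17 * 16 * 15 * 14
Denominator: 6! = 720
C(19, 6) = 27132


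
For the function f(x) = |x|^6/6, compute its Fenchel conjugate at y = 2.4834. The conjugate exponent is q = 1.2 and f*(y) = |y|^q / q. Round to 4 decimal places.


The conjugate exponent q satisfies 1/p + 1/q = 1.
p = 6, so q = 6/(6 - 1) = 1.2
|y|^q = 2.4834^1.2 = 2.9789
f*(2.4834) = 2.9789 / 1.2 = 2.4824


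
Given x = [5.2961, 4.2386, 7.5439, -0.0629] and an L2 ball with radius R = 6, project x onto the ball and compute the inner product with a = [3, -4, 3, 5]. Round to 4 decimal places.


Step 1: Compute ||x|| (intermediates to 6 decimals).
||x|| = sqrt(5.2961^2 + 4.2386^2 + 7.5439^2 + (-0.0629)^2) = 10.145383
Step 2: Project.
Since ||x|| > R, scale = R/||x|| = 6/10.145383 = 0.591402, proj(x) = scale * x
proj(x) = [3.132124, 2.506717, 4.461478, -0.037199]
Step 3: Dot product.
a^T * proj(x) = 3*3.132124 - 4*2.506717 + 3*4.461478 + 5*(-0.037199) = 12.5679


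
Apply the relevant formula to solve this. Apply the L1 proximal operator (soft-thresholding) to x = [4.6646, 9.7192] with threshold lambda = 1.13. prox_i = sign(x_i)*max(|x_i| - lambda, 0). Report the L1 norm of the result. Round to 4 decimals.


Soft-thresholding with lambda = 1.13:
prox(4.6646) = sign(4.6646)*max(|4.6646| - 1.13, 0) = 3.5346
prox(9.7192) = sign(9.7192)*max(|9.7192| - 1.13, 0) = 8.5892
prox(x) = [3.5346, 8.5892]
||prox(x)||_1 = 3.5346 + 8.5892 = 12.1238


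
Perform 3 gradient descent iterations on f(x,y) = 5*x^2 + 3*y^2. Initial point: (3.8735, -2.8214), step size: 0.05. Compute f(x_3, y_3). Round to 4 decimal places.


Gradient descent on f(x,y) = 5*x^2 + 3*y^2.
Starting point: (3.8735, -2.8214), alpha = 0.05
Step 1: grad_x = 2*5*3.8735 = 38.735, grad_y = 2*3*-2.8214 = -16.9284
  x_1 = 3.8735 - 0.05*38.735 = 1.9368
  y_1 = -2.8214 - 0.05*-16.9284 = -1.975
Step 2: grad_x = 2*5*1.9368 = 19.3675, grad_y = 2*3*-1.975 = -11.8499
  x_2 = 1.9368 - 0.05*19.3675 = 0.9684
  y_2 = -1.975 - 0.05*-11.8499 = -1.3825
Step 3: grad_x = 2*5*0.9684 = 9.6838, grad_y = 2*3*-1.3825 = -8.2949
  x_3 = 0.9684 - 0.05*9.6838 = 0.4842
  y_3 = -1.3825 - 0.05*-8.2949 = -0.9677
f(0.4842, -0.9677) = 5*0.4842^2 + 3*(-0.9677)^2 = 3.9818


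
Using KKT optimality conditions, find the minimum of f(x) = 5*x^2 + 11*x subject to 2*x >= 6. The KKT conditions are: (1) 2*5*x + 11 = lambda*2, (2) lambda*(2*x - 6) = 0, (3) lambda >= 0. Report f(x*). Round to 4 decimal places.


Step 1: Try lambda = 0 (constraint inactive).
x_unc = -11/(2*5) = -1.1
Check: 2*-1.1 = -2.2 < 6 -- violated!
Step 2: Constraint must be active: 2*x = 6
x* = 6/2 = 3.0
lambda = (2*5*3.0 + 11)/2 = 20.5
Step 3: Compute optimal value.
f(x*) = 5*3.0^2 + 11*3.0 = 78.0


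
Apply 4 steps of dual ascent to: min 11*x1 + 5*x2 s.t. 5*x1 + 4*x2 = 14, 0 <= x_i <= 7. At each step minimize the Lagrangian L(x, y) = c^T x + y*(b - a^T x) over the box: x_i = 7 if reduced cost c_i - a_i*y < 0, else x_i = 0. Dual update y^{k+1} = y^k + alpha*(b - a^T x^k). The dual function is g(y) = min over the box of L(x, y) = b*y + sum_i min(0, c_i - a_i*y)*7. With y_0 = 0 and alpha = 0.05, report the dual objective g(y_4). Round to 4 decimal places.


Dual ascent for LP: min 11*x1 + 5*x2, 5*x1 + 4*x2 = 14, 0 <= x_i <= 7
Step 1: y^k = 0.0, reduced costs: (11.0, 5.0)
  x^k = (0.0, 0.0), subgradient = b - a^T x = 14.0
  y^{k+1} = 0.0 + 0.05*14.0 = 0.7
Step 2: y^k = 0.7, reduced costs: (7.5, 2.2)
  x^k = (0.0, 0.0), subgradient = b - a^T x = 14.0
  y^{k+1} = 0.7 + 0.05*14.0 = 1.4
Step 3: y^k = 1.4, reduced costs: (4.0, -0.6)
  x^k = (0.0, 7.0), subgradient = b - a^T x = -14.0
  y^{k+1} = 1.4 + 0.05*-14.0 = 0.7
Step 4: y^k = 0.7, reduced costs: (7.5, 2.2)
  x^k = (0.0, 0.0), subgradient = b - a^T x = 14.0
  y^{k+1} = 0.7 + 0.05*14.0 = 1.4
Dual objective at y_4 = 1.4: reduced costs (4.0, -0.6), box minimizer x = (0.0, 7.0)
g(y_4) = b*y + (c1 - a1*y)*x1 + (c2 - a2*y)*x2 = 14*1.4 + 4.0*0.0 + (-0.6)*7.0 = 19.6 + 0.0 - 4.2 = 15.4


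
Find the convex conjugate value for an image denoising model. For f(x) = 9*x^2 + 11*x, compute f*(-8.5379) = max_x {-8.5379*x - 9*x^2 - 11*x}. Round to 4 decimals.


f*(y) = sup_x {y*x - a*x^2 - b*x} = sup_x {(y-b)*x - a*x^2}
FOC: (y - b) - 2a*x = 0 => x* = (y - b)/(2a)
x* = (-8.5379 - 11)/(2*9) = -1.0854
f*(-8.5379) = (y-b)^2/(4a) = (-8.5379 - 11)^2/(4*9)
= 381.7295/36 = 10.6036


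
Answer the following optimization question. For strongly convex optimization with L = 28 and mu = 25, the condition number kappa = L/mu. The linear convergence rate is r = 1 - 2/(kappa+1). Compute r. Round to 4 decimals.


Step 1: Compute the condition number.
kappa = L/mu = 28/25 = 1.12
Step 2: Compute the convergence rate.
r = 1 - 2/(kappa + 1) = 1 - 2*mu/(L + mu) = (L - mu)/(L + mu) = 3/53 = 0.0566


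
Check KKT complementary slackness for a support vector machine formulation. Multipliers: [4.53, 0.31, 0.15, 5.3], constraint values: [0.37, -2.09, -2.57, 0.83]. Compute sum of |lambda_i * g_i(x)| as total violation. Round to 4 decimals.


KKT complementary slackness check:
lambda_1 * g_1 = 4.53 * 0.37 = 1.6761
lambda_2 * g_2 = 0.31 * -2.09 = -0.6479
lambda_3 * g_3 = 0.15 * -2.57 = -0.3855
lambda_4 * g_4 = 5.3 * 0.83 = 4.399
Total violation = 1.6761 + 0.6479 + 0.3855 + 4.399 = 7.1085


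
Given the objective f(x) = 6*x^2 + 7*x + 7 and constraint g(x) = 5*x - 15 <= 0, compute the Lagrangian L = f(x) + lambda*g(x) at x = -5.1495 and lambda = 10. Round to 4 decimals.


Step 1: Evaluate f(x).
f(-5.1495) = 6*(-5.1495)^2 + 7*(-5.1495) + 7 = 130.0576
Step 2: Evaluate g(x).
g(-5.1495) = 5*-5.1495 - 15 = -40.7475
Step 3: Compute Lagrangian.
L = 130.0576 + 10*-40.7475 = -277.4174


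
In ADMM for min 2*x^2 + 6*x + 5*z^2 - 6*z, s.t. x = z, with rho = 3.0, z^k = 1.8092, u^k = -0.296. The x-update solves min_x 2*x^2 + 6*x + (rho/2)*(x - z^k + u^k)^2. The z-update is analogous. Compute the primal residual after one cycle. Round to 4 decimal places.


ADMM iteration with rho = 3.0, z^k = 1.8092, u^k = -0.296
Step 1: x-update.
Minimize 2*x^2 + 6*x + (3.0/2)*(x - 1.8092 - 0.296)^2
FOC: (2*2 + 3.0)*x = -6 + 3.0*(1.8092 + 0.296)
x^{k+1} = 0.0451
Step 2: z-update.
Minimize 5*z^2 - 6*z + (3.0/2)*(0.0451 - z - 0.296)^2
FOC: (2*5 + 3.0)*z = 6 + 3.0*(0.0451 - 0.296)
z^{k+1} = 0.4036
Step 3: u-update.
u^{k+1} = -0.296 + 0.0451 - 0.4036 = -0.6545
Step 4: Primal residual = |0.0451 - 0.4036| = 0.3585


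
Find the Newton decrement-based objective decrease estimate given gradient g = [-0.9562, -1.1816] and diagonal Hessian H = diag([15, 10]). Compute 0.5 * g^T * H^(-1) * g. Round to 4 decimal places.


Step 1: H is diagonal, so H^(-1) * g = [-0.0637, -0.1182].
Step 2: g^T H^(-1) g = sum_i g_i^2 / H_ii
  = (-0.9562)^2/15 + (-1.1816)^2/10
  = 0.061 + 0.1396 = 0.2006
Step 3: Objective decrease = 0.5 * g^T H^(-1) g = 0.1003


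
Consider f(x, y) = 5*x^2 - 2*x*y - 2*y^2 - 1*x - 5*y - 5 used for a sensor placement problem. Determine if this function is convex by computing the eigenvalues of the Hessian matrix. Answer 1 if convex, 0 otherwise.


The Hessian of f(x,y) = 5*x^2 - 2*x*y - 2*y^2 - 1*x - 5*y - 5 is:
H = [[10, -2], [-2, -4]]
Trace = 10 - 4 = 6
Determinant = 10*-4 - (-2)^2 = -44
Discriminant = (6)^2 - 4*-44 = 212.0
Eigenvalues: lambda_1 = -4.2801, lambda_2 = 10.2801
The function is not convex.

0


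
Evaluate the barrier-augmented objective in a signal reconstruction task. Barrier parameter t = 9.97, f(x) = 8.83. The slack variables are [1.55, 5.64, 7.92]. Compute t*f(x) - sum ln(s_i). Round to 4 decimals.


Step 1: Compute log-barrier.
ln values: [0.4383, 1.7299, 2.0694]
phi = -(0.4383 + 1.7299 + 2.0694) = -4.2375
Step 2: Compute augmented objective.
t*f(x) = 9.97*8.83 = 88.0351
Total = 88.0351 - 4.2375 = 83.7976


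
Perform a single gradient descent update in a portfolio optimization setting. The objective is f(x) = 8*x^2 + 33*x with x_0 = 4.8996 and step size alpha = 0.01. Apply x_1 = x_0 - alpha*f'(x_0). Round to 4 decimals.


We compute the gradient at x_0 and apply the update.
f'(x) = 16*x + 33
f'(4.8996) = 16*4.8996 + 33 = 111.3936
x_1 = 4.8996 - 0.01*111.3936 = 3.7857


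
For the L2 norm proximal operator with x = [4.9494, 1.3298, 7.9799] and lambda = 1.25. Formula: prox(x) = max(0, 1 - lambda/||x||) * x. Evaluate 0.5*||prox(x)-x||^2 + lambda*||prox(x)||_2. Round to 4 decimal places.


Step 1: Compute ||x||.
||x|| = 9.4839
Step 2: Compute scaling factor.
scale = max(0, 1 - 1.25/9.4839) = 0.8682
Step 3: prox(x) = [4.2971, 1.1545, 6.9281]
||prox(x)|| = 8.2339
Step 4: Proximal objective.
0.5*||prox-x||^2 = 0.7813
lambda*||prox|| = 10.2924
Total = 11.0736


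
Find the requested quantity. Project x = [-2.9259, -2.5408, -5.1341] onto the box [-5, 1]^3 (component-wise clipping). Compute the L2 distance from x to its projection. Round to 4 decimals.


Project each component onto [-5, 1].
clip(-2.9259) = -2.9259, clip(-2.5408) = -2.5408, clip(-5.1341) = -5.0
Projection = [-2.9259, -2.5408, -5.0]
Squared diffs: [0.0, 0.0, 0.018]
Distance = sqrt(0.018) = 0.1341


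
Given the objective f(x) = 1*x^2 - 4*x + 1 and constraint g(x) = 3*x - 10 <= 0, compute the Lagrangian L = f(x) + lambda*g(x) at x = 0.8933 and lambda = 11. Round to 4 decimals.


Step 1: Evaluate f(x).
f(0.8933) = 1*0.8933^2 - 4*0.8933 + 1 = -1.7752
Step 2: Evaluate g(x).
g(0.8933) = 3*0.8933 - 10 = -7.3201
Step 3: Compute Lagrangian.
L = -1.7752 + 11*-7.3201 = -82.2963


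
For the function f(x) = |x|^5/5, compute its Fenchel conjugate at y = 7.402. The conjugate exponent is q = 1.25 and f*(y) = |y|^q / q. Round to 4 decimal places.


The conjugate exponent q satisfies 1/p + 1/q = 1.
p = 5, so q = 5/(5 - 1) = 1.25
|y|^q = 7.402^1.25 = 12.2092
f*(7.402) = 12.2092 / 1.25 = 9.7673


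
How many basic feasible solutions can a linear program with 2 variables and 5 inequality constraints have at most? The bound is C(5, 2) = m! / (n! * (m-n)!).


Each vertex corresponds to some choice of n active constraints out of m, so the number of vertices is at most C(m, n) = m! / (n!(m-n)!).
m = 5, n = 2
Numerator: 5 * 4
Denominator: 2! = 2
C(5, 2) = 10


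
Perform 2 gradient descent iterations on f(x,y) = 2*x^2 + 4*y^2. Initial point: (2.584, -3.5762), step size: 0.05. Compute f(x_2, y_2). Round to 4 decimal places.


Gradient descent on f(x,y) = 2*x^2 + 4*y^2.
Starting point: (2.584, -3.5762), alpha = 0.05
Step 1: grad_x = 2*2*2.584 = 10.336, grad_y = 2*4*-3.5762 = -28.6096
  x_1 = 2.584 - 0.05*10.336 = 2.0672
  y_1 = -3.5762 - 0.05*-28.6096 = -2.1457
Step 2: grad_x = 2*2*2.0672 = 8.2688, grad_y = 2*4*-2.1457 = -17.1658
  x_2 = 2.0672 - 0.05*8.2688 = 1.6538
  y_2 = -2.1457 - 0.05*-17.1658 = -1.2874
f(1.6538, -1.2874) = 2*1.6538^2 + 4*(-1.2874)^2 = 12.0998


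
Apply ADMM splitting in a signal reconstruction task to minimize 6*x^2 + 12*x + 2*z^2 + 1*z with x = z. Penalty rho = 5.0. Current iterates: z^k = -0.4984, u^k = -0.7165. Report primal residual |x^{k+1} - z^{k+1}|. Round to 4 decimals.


ADMM iteration with rho = 5.0, z^k = -0.4984, u^k = -0.7165
Step 1: x-update.
Minimize 6*x^2 + 12*x + (5.0/2)*(x + 0.4984 - 0.7165)^2
FOC: (2*6 + 5.0)*x = -12 + 5.0*(-0.4984 + 0.7165)
x^{k+1} = -0.6417
Step 2: z-update.
Minimize 2*z^2 + 1*z + (5.0/2)*(-0.6417 - z - 0.7165)^2
FOC: (2*2 + 5.0)*z = -1 + 5.0*(-0.6417 - 0.7165)
z^{k+1} = -0.8657
Step 3: u-update.
u^{k+1} = -0.7165 - 0.6417 + 0.8657 = -0.4925
Step 4: Primal residual = |-0.6417 + 0.8657| = 0.224


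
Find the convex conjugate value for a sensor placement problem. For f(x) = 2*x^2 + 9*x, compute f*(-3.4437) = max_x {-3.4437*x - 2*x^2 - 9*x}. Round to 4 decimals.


f*(y) = sup_x {y*x - a*x^2 - b*x} = sup_x {(y-b)*x - a*x^2}
FOC: (y - b) - 2a*x = 0 => x* = (y - b)/(2a)
x* = (-3.4437 - 9)/(2*2) = -3.1109
f*(-3.4437) = (y-b)^2/(4a) = (-3.4437 - 9)^2/(4*2)
= 154.8457/8 = 19.3557


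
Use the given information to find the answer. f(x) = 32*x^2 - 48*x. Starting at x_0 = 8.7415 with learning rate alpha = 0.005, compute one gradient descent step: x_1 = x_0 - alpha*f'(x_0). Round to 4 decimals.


We compute the gradient at x_0 and apply the update.
f'(x) = 64*x - 48
f'(8.7415) = 64*8.7415 - 48 = 511.456
x_1 = 8.7415 - 0.005*511.456 = 6.1842


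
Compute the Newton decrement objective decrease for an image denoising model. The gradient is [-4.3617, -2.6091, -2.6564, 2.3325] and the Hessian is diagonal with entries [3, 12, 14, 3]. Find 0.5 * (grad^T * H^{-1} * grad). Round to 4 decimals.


Step 1: H is diagonal, so H^(-1) * g = [-1.4539, -0.2174, -0.1897, 0.7775].
Step 2: g^T H^(-1) g = sum_i g_i^2 / H_ii
  = (-4.3617)^2/3 + (-2.6091)^2/12 + (-2.6564)^2/14 + (2.3325)^2/3
  = 6.3415 + 0.5673 + 0.504 + 1.8135 = 9.2263
Step 3: Objective decrease = 0.5 * g^T H^(-1) g = 4.6132


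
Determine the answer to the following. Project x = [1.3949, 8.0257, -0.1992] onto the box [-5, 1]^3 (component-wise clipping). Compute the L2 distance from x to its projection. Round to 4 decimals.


Project each component onto [-5, 1].
clip(1.3949) = 1.0, clip(8.0257) = 1.0, clip(-0.1992) = -0.1992
Projection = [1.0, 1.0, -0.1992]
Squared diffs: [0.1559, 49.3605, 0.0]
Distance = sqrt(49.5164) = 7.0368


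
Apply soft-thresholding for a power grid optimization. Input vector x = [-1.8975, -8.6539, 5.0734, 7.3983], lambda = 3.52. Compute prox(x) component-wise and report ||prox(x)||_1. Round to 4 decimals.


Soft-thresholding with lambda = 3.52:
prox(-1.8975) = sign(-1.8975)*max(|-1.8975| - 3.52, 0) = 0.0
prox(-8.6539) = sign(-8.6539)*max(|-8.6539| - 3.52, 0) = -5.1339
prox(5.0734) = sign(5.0734)*max(|5.0734| - 3.52, 0) = 1.5534
prox(7.3983) = sign(7.3983)*max(|7.3983| - 3.52, 0) = 3.8783
prox(x) = [0.0, -5.1339, 1.5534, 3.8783]
||prox(x)||_1 = 0.0 + 5.1339 + 1.5534 + 3.8783 = 10.5656


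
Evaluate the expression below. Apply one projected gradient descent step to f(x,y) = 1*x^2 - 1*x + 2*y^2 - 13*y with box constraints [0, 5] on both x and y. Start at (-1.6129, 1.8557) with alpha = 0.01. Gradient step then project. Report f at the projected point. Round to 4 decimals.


Step 1: Compute gradient at (-1.6129, 1.8557).
grad_x = 2*1*-1.6129 - 1 = -4.2258
grad_y = 2*2*1.8557 - 13 = -5.5772
Step 2: Gradient step.
x_raw = -1.6129 - 0.01*-4.2258 = -1.5706
y_raw = 1.8557 - 0.01*-5.5772 = 1.9115
Step 3: Project onto [0, 5].
x_proj = clip(-1.5706) = 0.0
y_proj = clip(1.9115) = 1.9115
Step 4: Evaluate f.
f(0.0, 1.9115) = -17.5417


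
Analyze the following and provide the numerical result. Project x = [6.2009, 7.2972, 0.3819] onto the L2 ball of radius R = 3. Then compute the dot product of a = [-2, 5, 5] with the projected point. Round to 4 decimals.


Step 1: Compute ||x|| (intermediates to 6 decimals).
||x|| = sqrt(6.2009^2 + 7.2972^2 + 0.3819^2) = 9.583639
Step 2: Project.
Since ||x|| > R, scale = R/||x|| = 3/9.583639 = 0.313033, proj(x) = scale * x
proj(x) = [1.941086, 2.284264, 0.119547]
Step 3: Dot product.
a^T * proj(x) = -2*1.941086 + 5*2.284264 + 5*0.119547 = 8.1369


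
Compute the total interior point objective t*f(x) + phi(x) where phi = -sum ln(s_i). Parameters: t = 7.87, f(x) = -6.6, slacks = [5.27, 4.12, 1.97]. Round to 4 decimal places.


Step 1: Compute log-barrier.
ln values: [1.662, 1.4159, 0.678]
phi = -(1.662 + 1.4159 + 0.678) = -3.7559
Step 2: Compute augmented objective.
t*f(x) = 7.87*-6.6 = -51.942
Total = -51.942 - 3.7559 = -55.6979


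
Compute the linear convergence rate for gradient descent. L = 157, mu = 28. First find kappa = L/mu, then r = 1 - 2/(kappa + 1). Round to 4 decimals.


Step 1: Compute the condition number.
kappa = L/mu = 157/28 = 5.6071
Step 2: Compute the convergence rate.
r = 1 - 2/(kappa + 1) = 1 - 2*mu/(L + mu) = (L - mu)/(L + mu) = 129/185 = 0.6973


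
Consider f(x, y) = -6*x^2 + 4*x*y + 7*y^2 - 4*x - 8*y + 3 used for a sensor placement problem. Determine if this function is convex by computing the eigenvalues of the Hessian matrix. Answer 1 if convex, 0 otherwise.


The Hessian of f(x,y) = -6*x^2 + 4*x*y + 7*y^2 - 4*x - 8*y + 3 is:
H = [[-12, 4], [4, 14]]
Trace = -12 + 14 = 2
Determinant = -12*14 - (4)^2 = -184
Discriminant = (2)^2 - 4*-184 = 740.0
Eigenvalues: lambda_1 = -12.6015, lambda_2 = 14.6015
The function is not convex.

0


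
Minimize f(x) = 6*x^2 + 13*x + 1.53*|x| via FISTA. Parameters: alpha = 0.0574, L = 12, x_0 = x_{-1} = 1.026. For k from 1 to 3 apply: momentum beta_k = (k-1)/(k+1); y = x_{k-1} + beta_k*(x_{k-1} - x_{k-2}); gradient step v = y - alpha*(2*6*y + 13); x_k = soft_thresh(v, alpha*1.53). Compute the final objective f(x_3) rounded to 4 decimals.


FISTA on f(x) = 6*x^2 + 13*x + 1.53*|x|
L = 12, alpha = 0.0574
Iteration 1: beta = 0.0, y = 1.026 + 0.0*(1.026 - 1.026) = 1.026
  grad(y) = 25.312, v = y - alpha*grad = -0.4269
  prox(v) = soft_thresh(-0.4269, 0.0878) = -0.3391
Iteration 2: beta = 0.3333, y = -0.3391 + 0.3333*(-0.3391 - 1.026) = -0.7941
  grad(y) = 3.4706, v = y - alpha*grad = -0.9933
  prox(v) = soft_thresh(-0.9933, 0.0878) = -0.9055
Iteration 3: beta = 0.5, y = -0.9055 + 0.5*(-0.9055 + 0.3391) = -1.1887
  grad(y) = -1.2646, v = y - alpha*grad = -1.1161
  prox(v) = soft_thresh(-1.1161, 0.0878) = -1.0283
f(x_3) = 6*(-1.0283)^2 + 13*(-1.0283) + 1.53*|-1.0283| = -5.4502


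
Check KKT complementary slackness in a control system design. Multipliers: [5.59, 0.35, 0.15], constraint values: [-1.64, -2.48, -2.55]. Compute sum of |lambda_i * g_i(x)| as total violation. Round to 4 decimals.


KKT complementary slackness check:
lambda_1 * g_1 = 5.59 * -1.64 = -9.1676
lambda_2 * g_2 = 0.35 * -2.48 = -0.868
lambda_3 * g_3 = 0.15 * -2.55 = -0.3825
Total violation = 9.1676 + 0.868 + 0.3825 = 10.4181


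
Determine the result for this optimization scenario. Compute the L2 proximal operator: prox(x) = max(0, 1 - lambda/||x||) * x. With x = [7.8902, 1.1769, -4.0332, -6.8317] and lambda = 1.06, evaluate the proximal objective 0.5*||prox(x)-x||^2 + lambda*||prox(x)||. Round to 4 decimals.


Step 1: Compute ||x||.
||x|| = 11.2507
Step 2: Compute scaling factor.
scale = max(0, 1 - 1.06/11.2507) = 0.9058
Step 3: prox(x) = [7.1468, 1.066, -3.6532, -6.188]
||prox(x)|| = 10.1907
Step 4: Proximal objective.
0.5*||prox-x||^2 = 0.5618
lambda*||prox|| = 10.8021
Total = 11.364


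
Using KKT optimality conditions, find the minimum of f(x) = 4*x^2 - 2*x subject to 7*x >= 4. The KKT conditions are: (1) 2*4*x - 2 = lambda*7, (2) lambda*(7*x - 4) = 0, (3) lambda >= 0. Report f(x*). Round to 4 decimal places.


Step 1: Try lambda = 0 (constraint inactive).
x_unc = 2/(2*4) = 0.25
Check: 7*0.25 = 1.75 < 4 -- violated!
Step 2: Constraint must be active: 7*x = 4
x* = 4/7 = 0.5714 (rounded; the exact value 4/7 is used below)
lambda = (2*4*(4/7) - 2)/7 = 0.3673
Step 3: Compute optimal value.
f(x*) = 4*(4/7)^2 - 2*(4/7) = 0.1633


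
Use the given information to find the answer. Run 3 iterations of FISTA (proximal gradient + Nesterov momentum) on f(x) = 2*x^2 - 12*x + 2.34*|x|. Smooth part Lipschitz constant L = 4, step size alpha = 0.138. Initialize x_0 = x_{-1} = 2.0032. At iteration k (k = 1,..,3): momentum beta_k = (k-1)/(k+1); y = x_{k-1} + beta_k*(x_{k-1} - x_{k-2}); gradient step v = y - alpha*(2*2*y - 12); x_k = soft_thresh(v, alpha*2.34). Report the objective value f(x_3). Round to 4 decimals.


FISTA on f(x) = 2*x^2 - 12*x + 2.34*|x|
L = 4, alpha = 0.138
Iteration 1: beta = 0.0, y = 2.0032 + 0.0*(2.0032 - 2.0032) = 2.0032
  grad(y) = -3.9872, v = y - alpha*grad = 2.5534
  prox(v) = soft_thresh(2.5534, 0.3229) = 2.2305
Iteration 2: beta = 0.3333, y = 2.2305 + 0.3333*(2.2305 - 2.0032) = 2.3063
  grad(y) = -2.7749, v = y - alpha*grad = 2.6892
  prox(v) = soft_thresh(2.6892, 0.3229) = 2.3663
Iteration 3: beta = 0.5, y = 2.3663 + 0.5*(2.3663 - 2.2305) = 2.4342
  grad(y) = -2.2633, v = y - alpha*grad = 2.7465
  prox(v) = soft_thresh(2.7465, 0.3229) = 2.4236
f(x_3) = 2*2.4236^2 - 12*2.4236 + 2.34*|2.4236| = -11.6643


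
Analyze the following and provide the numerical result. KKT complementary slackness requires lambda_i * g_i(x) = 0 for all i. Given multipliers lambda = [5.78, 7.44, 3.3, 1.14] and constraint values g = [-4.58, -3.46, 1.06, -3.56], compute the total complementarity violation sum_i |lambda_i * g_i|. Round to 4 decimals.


KKT complementary slackness check:
lambda_1 * g_1 = 5.78 * -4.58 = -26.4724
lambda_2 * g_2 = 7.44 * -3.46 = -25.7424
lambda_3 * g_3 = 3.3 * 1.06 = 3.498
lambda_4 * g_4 = 1.14 * -3.56 = -4.0584
Total violation = 26.4724 + 25.7424 + 3.498 + 4.0584 = 59.7712


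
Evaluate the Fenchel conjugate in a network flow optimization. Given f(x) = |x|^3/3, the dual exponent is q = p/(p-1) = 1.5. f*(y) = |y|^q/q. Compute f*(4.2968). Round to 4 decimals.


The conjugate exponent q satisfies 1/p + 1/q = 1.
p = 3, so q = 3/(3 - 1) = 1.5
|y|^q = 4.2968^1.5 = 8.9067
f*(4.2968) = 8.9067 / 1.5 = 5.9378


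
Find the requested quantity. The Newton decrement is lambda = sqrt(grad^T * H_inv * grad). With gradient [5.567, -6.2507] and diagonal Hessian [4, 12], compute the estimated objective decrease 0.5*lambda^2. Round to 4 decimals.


Step 1: H is diagonal, so H^(-1) * g = [1.3918, -0.5209].
Step 2: g^T H^(-1) g = sum_i g_i^2 / H_ii
  = (5.567)^2/4 + (-6.2507)^2/12
  = 7.7479 + 3.2559 = 11.0038
Step 3: Objective decrease = 0.5 * g^T H^(-1) g = 5.5019


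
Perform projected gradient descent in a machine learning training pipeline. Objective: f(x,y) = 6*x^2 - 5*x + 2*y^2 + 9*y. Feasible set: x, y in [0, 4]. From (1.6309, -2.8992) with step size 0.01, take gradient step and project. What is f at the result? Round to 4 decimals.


Step 1: Compute gradient at (1.6309, -2.8992).
grad_x = 2*6*1.6309 - 5 = 14.5708
grad_y = 2*2*-2.8992 + 9 = -2.5968
Step 2: Gradient step.
x_raw = 1.6309 - 0.01*14.5708 = 1.4852
y_raw = -2.8992 - 0.01*-2.5968 = -2.8732
Step 3: Project onto [0, 4].
x_proj = clip(1.4852) = 1.4852
y_proj = clip(-2.8732) = 0.0
Step 4: Evaluate f.
f(1.4852, 0.0) = 5.8088


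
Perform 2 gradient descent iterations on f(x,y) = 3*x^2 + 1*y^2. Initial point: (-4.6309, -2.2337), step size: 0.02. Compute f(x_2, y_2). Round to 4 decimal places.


Gradient descent on f(x,y) = 3*x^2 + 1*y^2.
Starting point: (-4.6309, -2.2337), alpha = 0.02
Step 1: grad_x = 2*3*-4.6309 = -27.7854, grad_y = 2*1*-2.2337 = -4.4674
  x_1 = -4.6309 - 0.02*-27.7854 = -4.0752
  y_1 = -2.2337 - 0.02*-4.4674 = -2.1444
Step 2: grad_x = 2*3*-4.0752 = -24.4512, grad_y = 2*1*-2.1444 = -4.2887
  x_2 = -4.0752 - 0.02*-24.4512 = -3.5862
  y_2 = -2.1444 - 0.02*-4.2887 = -2.0586
f(-3.5862, -2.0586) = 3*(-3.5862)^2 + 1*(-2.0586)^2 = 42.8196


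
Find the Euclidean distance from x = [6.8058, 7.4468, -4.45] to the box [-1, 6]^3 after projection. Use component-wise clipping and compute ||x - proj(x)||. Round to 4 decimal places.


Project each component onto [-1, 6].
clip(6.8058) = 6.0, clip(7.4468) = 6.0, clip(-4.45) = -1.0
Projection = [6.0, 6.0, -1.0]
Squared diffs: [0.6493, 2.0932, 11.9025]
Distance = sqrt(14.645) = 3.8269


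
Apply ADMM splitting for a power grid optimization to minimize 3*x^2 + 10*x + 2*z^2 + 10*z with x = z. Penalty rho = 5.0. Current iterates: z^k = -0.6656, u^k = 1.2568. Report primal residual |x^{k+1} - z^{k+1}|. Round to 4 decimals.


ADMM iteration with rho = 5.0, z^k = -0.6656, u^k = 1.2568
Step 1: x-update.
Minimize 3*x^2 + 10*x + (5.0/2)*(x + 0.6656 + 1.2568)^2
FOC: (2*3 + 5.0)*x = -10 + 5.0*(-0.6656 - 1.2568)
x^{k+1} = -1.7829
Step 2: z-update.
Minimize 2*z^2 + 10*z + (5.0/2)*(-1.7829 - z + 1.2568)^2
FOC: (2*2 + 5.0)*z = -10 + 5.0*(-1.7829 + 1.2568)
z^{k+1} = -1.4034
Step 3: u-update.
u^{k+1} = 1.2568 - 1.7829 + 1.4034 = 0.8773
Step 4: Primal residual = |-1.7829 + 1.4034| = 0.3795


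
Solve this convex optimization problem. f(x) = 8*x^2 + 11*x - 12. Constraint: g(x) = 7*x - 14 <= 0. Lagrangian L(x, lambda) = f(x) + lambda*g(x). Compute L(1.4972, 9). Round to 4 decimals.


Step 1: Evaluate f(x).
f(1.4972) = 8*1.4972^2 + 11*1.4972 - 12 = 22.4021
Step 2: Evaluate g(x).
g(1.4972) = 7*1.4972 - 14 = -3.5196
Step 3: Compute Lagrangian.
L = 22.4021 + 9*-3.5196 = -9.2743


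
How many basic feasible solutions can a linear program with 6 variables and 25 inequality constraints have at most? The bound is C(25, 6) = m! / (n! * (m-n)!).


Each vertex corresponds to some choice of n active constraints out of m, so the number of vertices is at most C(m, n) = m! / (n!(m-n)!).
m = 25, n = 6
Numerator: 25 * 24 * 23 * 22 * 21 * 20
Denominator: 6! = 720
C(25, 6) = 177100


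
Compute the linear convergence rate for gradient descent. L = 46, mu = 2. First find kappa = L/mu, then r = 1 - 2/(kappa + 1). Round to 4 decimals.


Step 1: Compute the condition number.
kappa = L/mu = 46/2 = 23.0
Step 2: Compute the convergence rate.
r = 1 - 2/(kappa + 1) = 1 - 2*mu/(L + mu) = (L - mu)/(L + mu) = 44/48 = 0.9167


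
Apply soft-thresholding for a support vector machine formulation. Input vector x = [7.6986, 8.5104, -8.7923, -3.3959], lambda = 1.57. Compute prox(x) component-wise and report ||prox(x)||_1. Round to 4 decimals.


Soft-thresholding with lambda = 1.57:
prox(7.6986) = sign(7.6986)*max(|7.6986| - 1.57, 0) = 6.1286
prox(8.5104) = sign(8.5104)*max(|8.5104| - 1.57, 0) = 6.9404
prox(-8.7923) = sign(-8.7923)*max(|-8.7923| - 1.57, 0) = -7.2223
prox(-3.3959) = sign(-3.3959)*max(|-3.3959| - 1.57, 0) = -1.8259
prox(x) = [6.1286, 6.9404, -7.2223, -1.8259]
||prox(x)||_1 = 6.1286 + 6.9404 + 7.2223 + 1.8259 = 22.1172


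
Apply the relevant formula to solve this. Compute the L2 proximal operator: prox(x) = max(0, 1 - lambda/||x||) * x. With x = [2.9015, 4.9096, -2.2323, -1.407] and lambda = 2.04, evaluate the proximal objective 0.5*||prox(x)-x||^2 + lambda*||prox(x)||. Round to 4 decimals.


Step 1: Compute ||x||.
||x|| = 6.2838
Step 2: Compute scaling factor.
scale = max(0, 1 - 2.04/6.2838) = 0.6754
Step 3: prox(x) = [1.9595, 3.3157, -1.5076, -0.9502]
||prox(x)|| = 4.2438
Step 4: Proximal objective.
0.5*||prox-x||^2 = 2.0808
lambda*||prox|| = 8.6574
Total = 10.7381


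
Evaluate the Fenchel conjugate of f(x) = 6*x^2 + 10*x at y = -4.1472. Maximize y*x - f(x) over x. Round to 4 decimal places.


f*(y) = sup_x {y*x - a*x^2 - b*x} = sup_x {(y-b)*x - a*x^2}
FOC: (y - b) - 2a*x = 0 => x* = (y - b)/(2a)
x* = (-4.1472 - 10)/(2*6) = -1.1789
f*(-4.1472) = (y-b)^2/(4a) = (-4.1472 - 10)^2/(4*6)
= 200.1433/24 = 8.3393


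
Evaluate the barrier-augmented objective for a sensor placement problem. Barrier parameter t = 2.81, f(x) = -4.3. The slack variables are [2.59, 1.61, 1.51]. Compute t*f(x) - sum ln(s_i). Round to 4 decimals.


Step 1: Compute log-barrier.
ln values: [0.9517, 0.4762, 0.4121]
phi = -(0.9517 + 0.4762 + 0.4121) = -1.84
Step 2: Compute augmented objective.
t*f(x) = 2.81*-4.3 = -12.083
Total = -12.083 - 1.84 = -13.923


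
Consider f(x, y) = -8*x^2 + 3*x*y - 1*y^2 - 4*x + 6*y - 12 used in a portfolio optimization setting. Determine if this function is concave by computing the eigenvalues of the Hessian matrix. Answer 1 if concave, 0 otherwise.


The Hessian of f(x,y) = -8*x^2 + 3*x*y - 1*y^2 - 4*x + 6*y - 12 is:
H = [[-16, 3], [3, -2]]
Trace = -16 - 2 = -18
Determinant = -16*-2 - (3)^2 = 23
Discriminant = (-18)^2 - 4*23 = 232.0
Eigenvalues: lambda_1 = -16.6158, lambda_2 = -1.3842
The function is concave.

1


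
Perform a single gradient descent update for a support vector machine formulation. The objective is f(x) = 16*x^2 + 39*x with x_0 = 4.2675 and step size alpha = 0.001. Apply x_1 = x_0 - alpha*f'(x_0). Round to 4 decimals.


We compute the gradient at x_0 and apply the update.
f'(x) = 32*x + 39
f'(4.2675) = 32*4.2675 + 39 = 175.56
x_1 = 4.2675 - 0.001*175.56 = 4.0919


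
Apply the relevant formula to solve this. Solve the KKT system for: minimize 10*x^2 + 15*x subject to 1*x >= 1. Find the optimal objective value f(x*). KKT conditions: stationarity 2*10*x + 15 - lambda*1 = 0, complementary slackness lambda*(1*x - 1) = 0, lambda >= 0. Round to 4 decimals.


Step 1: Try lambda = 0 (constraint inactive).
x_unc = -15/(2*10) = -0.75
Check: 1*-0.75 = -0.75 < 1 -- violated!
Step 2: Constraint must be active: 1*x = 1
x* = 1/1 = 1.0
lambda = (2*10*1.0 + 15)/1 = 35.0
Step 3: Compute optimal value.
f(x*) = 10*1.0^2 + 15*1.0 = 25.0


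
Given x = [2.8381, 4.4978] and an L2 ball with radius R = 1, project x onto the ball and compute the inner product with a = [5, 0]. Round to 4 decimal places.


Step 1: Compute ||x|| (intermediates to 6 decimals).
||x|| = sqrt(2.8381^2 + 4.4978^2) = 5.318366
Step 2: Project.
Since ||x|| > R, scale = R/||x|| = 1/5.318366 = 0.188028, proj(x) = scale * x
proj(x) = [0.533642, 0.845712]
Step 3: Dot product.
a^T * proj(x) = 5*0.533642 + 0*0.845712 = 2.6682


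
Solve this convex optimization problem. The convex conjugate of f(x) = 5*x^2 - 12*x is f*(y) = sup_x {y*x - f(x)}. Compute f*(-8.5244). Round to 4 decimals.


f*(y) = sup_x {y*x - a*x^2 - b*x} = sup_x {(y-b)*x - a*x^2}
FOC: (y - b) - 2a*x = 0 => x* = (y - b)/(2a)
x* = (-8.5244 + 12)/(2*5) = 0.3476
f*(-8.5244) = (y-b)^2/(4a) = (-8.5244 + 12)^2/(4*5)
= 12.0798/20 = 0.604


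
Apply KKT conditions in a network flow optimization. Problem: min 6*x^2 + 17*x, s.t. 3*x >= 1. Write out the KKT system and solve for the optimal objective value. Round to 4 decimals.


Step 1: Try lambda = 0 (constraint inactive).
x_unc = -17/(2*6) = -1.4167
Check: 3*-1.4167 = -4.2501 < 1 -- violated!
Step 2: Constraint must be active: 3*x = 1
x* = 1/3 = 0.3333 (rounded; the exact value 1/3 is used below)
lambda = (2*6*(1/3) + 17)/3 = 7.0
Step 3: Compute optimal value.
f(x*) = 6*(1/3)^2 + 17*(1/3) = 6.3333


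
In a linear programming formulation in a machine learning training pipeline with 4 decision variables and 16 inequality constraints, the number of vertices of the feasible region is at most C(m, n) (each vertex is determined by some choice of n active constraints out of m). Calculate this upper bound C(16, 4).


Each vertex corresponds to some choice of n active constraints out of m, so the number of vertices is at most C(m, n) = m! / (n!(m-n)!).
m = 16, n = 4
Numerator: 16 * 15 * 14 * 13
Denominator: 4! = 24
C(16, 4) = 1820


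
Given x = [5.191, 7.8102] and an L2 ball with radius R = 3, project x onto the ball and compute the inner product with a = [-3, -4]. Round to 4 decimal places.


Step 1: Compute ||x|| (intermediates to 6 decimals).
||x|| = sqrt(5.191^2 + 7.8102^2) = 9.377937
Step 2: Project.
Since ||x|| > R, scale = R/||x|| = 3/9.377937 = 0.3199, proj(x) = scale * x
proj(x) = [1.660601, 2.498483]
Step 3: Dot product.
a^T * proj(x) = -3*1.660601 - 4*2.498483 = -14.9757


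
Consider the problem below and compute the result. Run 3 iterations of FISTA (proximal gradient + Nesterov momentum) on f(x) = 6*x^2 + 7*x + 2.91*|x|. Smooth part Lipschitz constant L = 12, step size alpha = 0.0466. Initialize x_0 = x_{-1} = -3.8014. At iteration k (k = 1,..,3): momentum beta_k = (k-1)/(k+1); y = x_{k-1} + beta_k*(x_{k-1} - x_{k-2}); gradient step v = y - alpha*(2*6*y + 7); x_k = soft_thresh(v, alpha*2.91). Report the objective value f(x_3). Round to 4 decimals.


FISTA on f(x) = 6*x^2 + 7*x + 2.91*|x|
L = 12, alpha = 0.0466
Iteration 1: beta = 0.0, y = -3.8014 + 0.0*(-3.8014 + 3.8014) = -3.8014
  grad(y) = -38.6168, v = y - alpha*grad = -2.0019
  prox(v) = soft_thresh(-2.0019, 0.1356) = -1.8663
Iteration 2: beta = 0.3333, y = -1.8663 + 0.3333*(-1.8663 + 3.8014) = -1.2212
  grad(y) = -7.6544, v = y - alpha*grad = -0.8645
  prox(v) = soft_thresh(-0.8645, 0.1356) = -0.7289
Iteration 3: beta = 0.5, y = -0.7289 + 0.5*(-0.7289 + 1.8663) = -0.1602
  grad(y) = 5.0773, v = y - alpha*grad = -0.3968
  prox(v) = soft_thresh(-0.3968, 0.1356) = -0.2612
f(x_3) = 6*(-0.2612)^2 + 7*(-0.2612) + 2.91*|-0.2612| = -0.659


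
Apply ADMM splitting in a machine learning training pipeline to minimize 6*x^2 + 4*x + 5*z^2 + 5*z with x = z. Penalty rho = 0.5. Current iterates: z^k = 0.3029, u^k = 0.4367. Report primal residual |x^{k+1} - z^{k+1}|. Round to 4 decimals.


ADMM iteration with rho = 0.5, z^k = 0.3029, u^k = 0.4367
Step 1: x-update.
Minimize 6*x^2 + 4*x + (0.5/2)*(x - 0.3029 + 0.4367)^2
FOC: (2*6 + 0.5)*x = -4 + 0.5*(0.3029 - 0.4367)
x^{k+1} = -0.3254
Step 2: z-update.
Minimize 5*z^2 + 5*z + (0.5/2)*(-0.3254 - z + 0.4367)^2
FOC: (2*5 + 0.5)*z = -5 + 0.5*(-0.3254 + 0.4367)
z^{k+1} = -0.4709
Step 3: u-update.
u^{k+1} = 0.4367 - 0.3254 + 0.4709 = 0.5822
Step 4: Primal residual = |-0.3254 + 0.4709| = 0.1455


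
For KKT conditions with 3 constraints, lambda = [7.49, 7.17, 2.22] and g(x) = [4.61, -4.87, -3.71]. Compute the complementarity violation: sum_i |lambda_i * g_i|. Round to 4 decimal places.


KKT complementary slackness check:
lambda_1 * g_1 = 7.49 * 4.61 = 34.5289
lambda_2 * g_2 = 7.17 * -4.87 = -34.9179
lambda_3 * g_3 = 2.22 * -3.71 = -8.2362
Total violation = 34.5289 + 34.9179 + 8.2362 = 77.683


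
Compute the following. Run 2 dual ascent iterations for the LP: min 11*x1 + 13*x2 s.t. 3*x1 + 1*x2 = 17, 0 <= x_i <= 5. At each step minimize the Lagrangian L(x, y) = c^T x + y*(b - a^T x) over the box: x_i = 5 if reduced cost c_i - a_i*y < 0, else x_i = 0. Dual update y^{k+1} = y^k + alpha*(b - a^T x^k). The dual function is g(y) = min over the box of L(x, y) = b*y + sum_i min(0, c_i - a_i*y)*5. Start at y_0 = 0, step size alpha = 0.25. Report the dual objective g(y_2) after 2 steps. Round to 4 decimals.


Dual ascent for LP: min 11*x1 + 13*x2, 3*x1 + 1*x2 = 17, 0 <= x_i <= 5
Step 1: y^k = 0.0, reduced costs: (11.0, 13.0)
  x^k = (0.0, 0.0), subgradient = b - a^T x = 17.0
  y^{k+1} = 0.0 + 0.25*17.0 = 4.25
Step 2: y^k = 4.25, reduced costs: (-1.75, 8.75)
  x^k = (5.0, 0.0), subgradient = b - a^T x = 2.0
  y^{k+1} = 4.25 + 0.25*2.0 = 4.75
Dual objective at y_2 = 4.75: reduced costs (-3.25, 8.25), box minimizer x = (5.0, 0.0)
g(y_2) = b*y + (c1 - a1*y)*x1 + (c2 - a2*y)*x2 = 17*4.75 + (-3.25)*5.0 + 8.25*0.0 = 80.75 - 16.25 + 0.0 = 64.5


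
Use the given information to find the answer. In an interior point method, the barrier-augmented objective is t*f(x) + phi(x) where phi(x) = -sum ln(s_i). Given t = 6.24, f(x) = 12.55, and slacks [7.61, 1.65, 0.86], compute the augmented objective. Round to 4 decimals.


Step 1: Compute log-barrier.
ln values: [2.0295, 0.5008, -0.1508]
phi = -(2.0295 + 0.5008 - 0.1508) = -2.3794
Step 2: Compute augmented objective.
t*f(x) = 6.24*12.55 = 78.312
Total = 78.312 - 2.3794 = 75.9326


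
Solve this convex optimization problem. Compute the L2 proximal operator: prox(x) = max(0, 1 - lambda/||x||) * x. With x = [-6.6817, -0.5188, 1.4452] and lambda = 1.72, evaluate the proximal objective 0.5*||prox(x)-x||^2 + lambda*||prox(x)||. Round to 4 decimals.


Step 1: Compute ||x||.
||x|| = 6.8559
Step 2: Compute scaling factor.
scale = max(0, 1 - 1.72/6.8559) = 0.7491
Step 3: prox(x) = [-5.0054, -0.3886, 1.0826]
||prox(x)|| = 5.1359
Step 4: Proximal objective.
0.5*||prox-x||^2 = 1.4792
lambda*||prox|| = 8.8337
Total = 10.3129


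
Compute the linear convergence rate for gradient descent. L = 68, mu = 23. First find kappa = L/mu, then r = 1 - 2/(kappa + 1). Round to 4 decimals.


Step 1: Compute the condition number.
kappa = L/mu = 68/23 = 2.9565
Step 2: Compute the convergence rate.
r = 1 - 2/(kappa + 1) = 1 - 2*mu/(L + mu) = (L - mu)/(L + mu) = 45/91 = 0.4945


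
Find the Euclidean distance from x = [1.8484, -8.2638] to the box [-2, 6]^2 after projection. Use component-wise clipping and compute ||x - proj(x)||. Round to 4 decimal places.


Project each component onto [-2, 6].
clip(1.8484) = 1.8484, clip(-8.2638) = -2.0
Projection = [1.8484, -2.0]
Squared diffs: [0.0, 39.2352]
Distance = sqrt(39.2352) = 6.2638


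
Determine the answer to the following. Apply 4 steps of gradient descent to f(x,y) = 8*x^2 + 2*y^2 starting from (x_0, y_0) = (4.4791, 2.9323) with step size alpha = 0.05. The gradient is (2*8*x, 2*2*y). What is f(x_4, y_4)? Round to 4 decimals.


Gradient descent on f(x,y) = 8*x^2 + 2*y^2.
Starting point: (4.4791, 2.9323), alpha = 0.05
Step 1: grad_x = 2*8*4.4791 = 71.6656, grad_y = 2*2*2.9323 = 11.7292
  x_1 = 4.4791 - 0.05*71.6656 = 0.8958
  y_1 = 2.9323 - 0.05*11.7292 = 2.3458
Step 2: grad_x = 2*8*0.8958 = 14.3331, grad_y = 2*2*2.3458 = 9.3834
  x_2 = 0.8958 - 0.05*14.3331 = 0.1792
  y_2 = 2.3458 - 0.05*9.3834 = 1.8767
Step 3: grad_x = 2*8*0.1792 = 2.8666, grad_y = 2*2*1.8767 = 7.5067
  x_3 = 0.1792 - 0.05*2.8666 = 0.0358
  y_3 = 1.8767 - 0.05*7.5067 = 1.5013
Step 4: grad_x = 2*8*0.0358 = 0.5733, grad_y = 2*2*1.5013 = 6.0054
  x_4 = 0.0358 - 0.05*0.5733 = 0.0072
  y_4 = 1.5013 - 0.05*6.0054 = 1.2011
f(0.0072, 1.2011) = 8*0.0072^2 + 2*1.2011^2 = 2.8855


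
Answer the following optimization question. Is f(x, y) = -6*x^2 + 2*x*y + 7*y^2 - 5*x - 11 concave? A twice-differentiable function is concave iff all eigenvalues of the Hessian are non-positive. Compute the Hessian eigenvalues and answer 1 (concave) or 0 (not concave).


The Hessian of f(x,y) = -6*x^2 + 2*x*y + 7*y^2 - 5*x - 11 is:
H = [[-12, 2], [2, 14]]
Trace = -12 + 14 = 2
Determinant = -12*14 - (2)^2 = -172
Discriminant = (2)^2 - 4*-172 = 692.0
Eigenvalues: lambda_1 = -12.1529, lambda_2 = 14.1529
The function is not concave.

0


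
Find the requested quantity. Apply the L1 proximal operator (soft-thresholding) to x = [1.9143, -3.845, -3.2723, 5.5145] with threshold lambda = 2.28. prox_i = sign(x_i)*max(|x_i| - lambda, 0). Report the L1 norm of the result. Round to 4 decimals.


Soft-thresholding with lambda = 2.28:
prox(1.9143) = sign(1.9143)*max(|1.9143| - 2.28, 0) = 0.0
prox(-3.845) = sign(-3.845)*max(|-3.845| - 2.28, 0) = -1.565
prox(-3.2723) = sign(-3.2723)*max(|-3.2723| - 2.28, 0) = -0.9923
prox(5.5145) = sign(5.5145)*max(|5.5145| - 2.28, 0) = 3.2345
prox(x) = [0.0, -1.565, -0.9923, 3.2345]
||prox(x)||_1 = 0.0 + 1.565 + 0.9923 + 3.2345 = 5.7918


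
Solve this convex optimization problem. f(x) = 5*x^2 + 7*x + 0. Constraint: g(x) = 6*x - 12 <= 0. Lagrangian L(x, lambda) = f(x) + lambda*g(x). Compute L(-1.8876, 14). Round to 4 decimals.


Step 1: Evaluate f(x).
f(-1.8876) = 5*(-1.8876)^2 + 7*(-1.8876) + 0 = 4.602
Step 2: Evaluate g(x).
g(-1.8876) = 6*-1.8876 - 12 = -23.3256
Step 3: Compute Lagrangian.
L = 4.602 + 14*-23.3256 = -321.9564


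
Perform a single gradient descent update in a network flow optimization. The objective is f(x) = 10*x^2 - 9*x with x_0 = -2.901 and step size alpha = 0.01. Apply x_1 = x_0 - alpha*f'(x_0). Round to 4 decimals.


We compute the gradient at x_0 and apply the update.
f'(x) = 20*x - 9
f'(-2.901) = 20*-2.901 - 9 = -67.02
x_1 = -2.901 - 0.01*-67.02 = -2.2308


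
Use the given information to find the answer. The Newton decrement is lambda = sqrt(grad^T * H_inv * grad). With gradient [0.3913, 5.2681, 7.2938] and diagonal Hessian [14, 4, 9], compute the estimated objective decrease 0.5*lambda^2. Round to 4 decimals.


Step 1: H is diagonal, so H^(-1) * g = [0.028, 1.317, 0.8104].
Step 2: g^T H^(-1) g = sum_i g_i^2 / H_ii
  = (0.3913)^2/14 + (5.2681)^2/4 + (7.2938)^2/9
  = 0.0109 + 6.9382 + 5.9111 = 12.8602
Step 3: Objective decrease = 0.5 * g^T H^(-1) g = 6.4301


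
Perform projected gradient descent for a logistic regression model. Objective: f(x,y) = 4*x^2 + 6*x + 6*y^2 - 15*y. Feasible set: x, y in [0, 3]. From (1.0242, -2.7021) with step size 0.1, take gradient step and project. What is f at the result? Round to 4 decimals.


Step 1: Compute gradient at (1.0242, -2.7021).
grad_x = 2*4*1.0242 + 6 = 14.1936
grad_y = 2*6*-2.7021 - 15 = -47.4252
Step 2: Gradient step.
x_raw = 1.0242 - 0.1*14.1936 = -0.3952
y_raw = -2.7021 - 0.1*-47.4252 = 2.0404
Step 3: Project onto [0, 3].
x_proj = clip(-0.3952) = 0.0
y_proj = clip(2.0404) = 2.0404
Step 4: Evaluate f.
f(0.0, 2.0404) = -5.6264
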